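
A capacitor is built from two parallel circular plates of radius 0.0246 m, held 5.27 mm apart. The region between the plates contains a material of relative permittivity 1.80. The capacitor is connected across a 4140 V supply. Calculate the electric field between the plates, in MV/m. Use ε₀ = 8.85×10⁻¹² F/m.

E = V/d = 4140 / 5.27×10⁻³ = 7.86×10⁵ V/m.

E ≈ 0.786 MV/m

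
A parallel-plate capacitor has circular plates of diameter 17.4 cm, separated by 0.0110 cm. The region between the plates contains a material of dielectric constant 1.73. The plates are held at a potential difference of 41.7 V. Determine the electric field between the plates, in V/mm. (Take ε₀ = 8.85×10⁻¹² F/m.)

E = V/d = 41.7 / 1.10×10⁻⁴ = 3.79×10⁵ V/m.

E ≈ 379 V/mm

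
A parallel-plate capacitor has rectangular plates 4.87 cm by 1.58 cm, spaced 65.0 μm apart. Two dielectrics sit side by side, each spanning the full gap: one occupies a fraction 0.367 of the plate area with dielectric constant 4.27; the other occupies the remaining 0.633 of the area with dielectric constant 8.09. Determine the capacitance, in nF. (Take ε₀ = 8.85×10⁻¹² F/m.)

A = 4.87 × 1.58 cm² = 7.69×10⁻⁴ m².
Side-by-side slabs ⇒ two capacitors in parallel, each spanning the full gap.
C₁ = κ₁ε₀A₁/d = 4.27 × 8.85×10⁻¹² × 2.82×10⁻⁴ / 6.50×10⁻⁵ = 1.64×10⁻¹⁰ F.
C₂ = κ₂ε₀A₂/d = 8.09 × 8.85×10⁻¹² × 4.87×10⁻⁴ / 6.50×10⁻⁵ = 5.36×10⁻¹⁰ F.
C = C₁ + C₂ = 7.01×10⁻¹⁰ F.

0.701 nF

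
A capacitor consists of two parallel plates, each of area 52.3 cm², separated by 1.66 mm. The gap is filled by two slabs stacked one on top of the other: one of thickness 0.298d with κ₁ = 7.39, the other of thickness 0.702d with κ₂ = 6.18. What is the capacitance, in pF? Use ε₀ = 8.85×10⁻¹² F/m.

C ≈ 181 pF

A = 52.3 cm² = 5.23×10⁻³ m².
Stacked slabs ⇒ two capacitors in series, each with the full plate area.
C₁ = κ₁ε₀A/d₁ = 7.39 × 8.85×10⁻¹² × 5.23×10⁻³ / 4.95×10⁻⁴ = 6.91×10⁻¹⁰ F.
C₂ = κ₂ε₀A/d₂ = 6.18 × 8.85×10⁻¹² × 5.23×10⁻³ / 1.17×10⁻³ = 2.45×10⁻¹⁰ F.
C = (1/C₁ + 1/C₂)⁻¹ = 1.81×10⁻¹⁰ F.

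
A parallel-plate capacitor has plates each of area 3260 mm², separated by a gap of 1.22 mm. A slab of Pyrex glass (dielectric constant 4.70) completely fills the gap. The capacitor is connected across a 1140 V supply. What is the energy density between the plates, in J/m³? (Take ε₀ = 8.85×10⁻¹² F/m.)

E = V/d = 1140 / 1.22×10⁻³ = 9.34×10⁵ V/m.
u = ½κε₀E² = ½ × 4.70 × 8.85×10⁻¹² × (9.34×10⁵)² = 18.2 J/m³.

18.2 J/m³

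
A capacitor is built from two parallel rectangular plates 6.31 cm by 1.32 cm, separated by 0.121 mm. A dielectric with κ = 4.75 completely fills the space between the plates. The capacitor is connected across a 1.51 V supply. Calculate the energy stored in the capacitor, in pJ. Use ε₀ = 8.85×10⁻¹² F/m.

A = 6.31 × 1.32 cm² = 8.33×10⁻⁴ m².
C = κε₀A/d = 4.75 × 8.85×10⁻¹² × 8.33×10⁻⁴ / 1.21×10⁻⁴ = 2.89×10⁻¹⁰ F.
U = ½CV² = ½ × 2.89×10⁻¹⁰ × (1.51)² = 3.30×10⁻¹⁰ J.

U ≈ 330 pJ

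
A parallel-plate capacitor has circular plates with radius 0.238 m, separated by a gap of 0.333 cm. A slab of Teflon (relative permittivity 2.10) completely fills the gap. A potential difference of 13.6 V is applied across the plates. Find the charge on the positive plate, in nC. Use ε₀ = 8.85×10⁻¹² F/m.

A = π(0.238 m)² = 0.178 m².
C = κε₀A/d = 2.10 × 8.85×10⁻¹² × 0.178 / 3.33×10⁻³ = 9.93×10⁻¹⁰ F.
Q = CV = 9.93×10⁻¹⁰ × 13.6 = 1.35×10⁻⁸ C.

Q ≈ 13.5 nC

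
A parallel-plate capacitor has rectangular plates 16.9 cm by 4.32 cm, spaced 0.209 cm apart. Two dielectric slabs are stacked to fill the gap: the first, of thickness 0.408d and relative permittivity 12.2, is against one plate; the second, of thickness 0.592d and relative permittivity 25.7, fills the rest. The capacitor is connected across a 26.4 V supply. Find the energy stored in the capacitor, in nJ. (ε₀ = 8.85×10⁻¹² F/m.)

191 nJ

A = 16.9 × 4.32 cm² = 7.30×10⁻³ m².
Stacked slabs ⇒ two capacitors in series, each with the full plate area.
C₁ = κ₁ε₀A/d₁ = 12.2 × 8.85×10⁻¹² × 7.30×10⁻³ / 8.53×10⁻⁴ = 9.24×10⁻¹⁰ F.
C₂ = κ₂ε₀A/d₂ = 25.7 × 8.85×10⁻¹² × 7.30×10⁻³ / 1.24×10⁻³ = 1.34×10⁻⁹ F.
C = (1/C₁ + 1/C₂)⁻¹ = 5.47×10⁻¹⁰ F.
U = ½CV² = ½ × 5.47×10⁻¹⁰ × (26.4)² = 1.91×10⁻⁷ J.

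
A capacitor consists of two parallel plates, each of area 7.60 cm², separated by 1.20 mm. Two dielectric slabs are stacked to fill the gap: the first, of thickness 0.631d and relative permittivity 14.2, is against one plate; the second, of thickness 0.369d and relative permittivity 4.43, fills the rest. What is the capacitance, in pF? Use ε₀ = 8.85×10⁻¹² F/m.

C ≈ 43.9 pF

A = 7.60 cm² = 7.60×10⁻⁴ m².
Stacked slabs ⇒ two capacitors in series, each with the full plate area.
C₁ = κ₁ε₀A/d₁ = 14.2 × 8.85×10⁻¹² × 7.60×10⁻⁴ / 7.57×10⁻⁴ = 1.26×10⁻¹⁰ F.
C₂ = κ₂ε₀A/d₂ = 4.43 × 8.85×10⁻¹² × 7.60×10⁻⁴ / 4.43×10⁻⁴ = 6.73×10⁻¹¹ F.
C = (1/C₁ + 1/C₂)⁻¹ = 4.39×10⁻¹¹ F.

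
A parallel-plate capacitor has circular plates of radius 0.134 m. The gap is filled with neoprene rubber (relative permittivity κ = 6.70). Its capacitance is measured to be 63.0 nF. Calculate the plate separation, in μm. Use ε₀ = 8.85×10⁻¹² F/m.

A = π(0.134 m)² = 5.64×10⁻² m².
d = κε₀A/C = 6.70 × 8.85×10⁻¹² × 5.64×10⁻² / 6.30×10⁻⁸ = 5.31×10⁻⁵ m.

53.1 μm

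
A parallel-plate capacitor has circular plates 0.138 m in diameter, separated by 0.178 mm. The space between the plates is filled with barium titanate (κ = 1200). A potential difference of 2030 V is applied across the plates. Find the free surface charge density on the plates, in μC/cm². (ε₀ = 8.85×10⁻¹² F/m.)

A = π(0.138/2 m)² = 1.50×10⁻² m².
C = κε₀A/d = 1200 × 8.85×10⁻¹² × 1.50×10⁻² / 1.78×10⁻⁴ = 8.92×10⁻⁷ F.
σ = Q/A = CV/A = 8.92×10⁻⁷ × 2030 / 1.50×10⁻² = 0.121 C/m².

σ ≈ 12.1 μC/cm²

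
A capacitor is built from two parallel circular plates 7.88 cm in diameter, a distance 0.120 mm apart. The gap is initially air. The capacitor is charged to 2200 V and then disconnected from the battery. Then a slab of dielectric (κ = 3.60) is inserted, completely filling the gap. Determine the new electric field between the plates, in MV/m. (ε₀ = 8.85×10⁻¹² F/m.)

A = π(7.88/2 cm)² = 4.88×10⁻³ m².
Initially C₁ = ε₀A/d = 8.85×10⁻¹² × 4.88×10⁻³ / 1.20×10⁻⁴ = 3.60×10⁻¹⁰ F.
E₁ = 1.83×10⁷ V/m.
Isolated ⇒ Q is held fixed. V₂ = Q/C₂ = V₁/3.60; E = V/d, so E₂/E₁ = (V₂/V₁)(d₁/d₂) = 0.278.
E₂ = 0.278 × 1.83×10⁷ = 5.09×10⁶ V/m.

5.09 MV/m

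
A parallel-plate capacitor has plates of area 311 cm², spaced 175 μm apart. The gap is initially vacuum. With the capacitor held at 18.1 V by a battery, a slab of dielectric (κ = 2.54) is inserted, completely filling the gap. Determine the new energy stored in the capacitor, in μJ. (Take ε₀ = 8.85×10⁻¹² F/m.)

A = 311 cm² = 3.11×10⁻² m².
Initially C₁ = ε₀A/d = 8.85×10⁻¹² × 3.11×10⁻² / 1.75×10⁻⁴ = 1.57×10⁻⁹ F.
U₁ = 2.58×10⁻⁷ J.
Battery connected ⇒ V is held fixed. C₂ = 2.54 C₁ and U = ½CV², so U₂/U₁ = C₂/C₁ = 2.54.
U₂ = 2.54 × 2.58×10⁻⁷ = 6.54×10⁻⁷ J.

0.654 μJ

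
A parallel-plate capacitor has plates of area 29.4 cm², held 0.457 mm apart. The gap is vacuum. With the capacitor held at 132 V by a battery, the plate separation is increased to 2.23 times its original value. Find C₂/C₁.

C = ε₀A/d scales as 1/d, so C₂/C₁ = d₁/d₂ = 1/2.23 = 0.448.

0.448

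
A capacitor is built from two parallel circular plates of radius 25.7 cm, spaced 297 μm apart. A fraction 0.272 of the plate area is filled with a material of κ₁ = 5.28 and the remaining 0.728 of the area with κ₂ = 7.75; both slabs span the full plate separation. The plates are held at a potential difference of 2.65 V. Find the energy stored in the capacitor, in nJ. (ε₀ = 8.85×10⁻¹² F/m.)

U ≈ 154 nJ

A = π(25.7 cm)² = 0.207 m².
Side-by-side slabs ⇒ two capacitors in parallel, each spanning the full gap.
C₁ = κ₁ε₀A₁/d = 5.28 × 8.85×10⁻¹² × 5.64×10⁻² / 2.97×10⁻⁴ = 8.88×10⁻⁹ F.
C₂ = κ₂ε₀A₂/d = 7.75 × 8.85×10⁻¹² × 0.151 / 2.97×10⁻⁴ = 3.49×10⁻⁸ F.
C = C₁ + C₂ = 4.38×10⁻⁸ F.
U = ½CV² = ½ × 4.38×10⁻⁸ × (2.65)² = 1.54×10⁻⁷ J.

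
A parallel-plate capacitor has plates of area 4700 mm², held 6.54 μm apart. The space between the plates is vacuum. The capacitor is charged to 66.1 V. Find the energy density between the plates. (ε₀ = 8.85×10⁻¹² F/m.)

u ≈ 452 J/m³

E = V/d = 66.1 / 6.54×10⁻⁶ = 1.01×10⁷ V/m.
u = ½ε₀E² = ½ × 8.85×10⁻¹² × (1.01×10⁷)² = 4.52×10² J/m³.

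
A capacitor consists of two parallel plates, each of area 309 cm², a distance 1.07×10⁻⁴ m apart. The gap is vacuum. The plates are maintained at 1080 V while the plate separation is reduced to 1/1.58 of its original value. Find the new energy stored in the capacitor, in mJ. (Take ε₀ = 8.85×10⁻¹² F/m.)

U ≈ 2.36 mJ

A = 309 cm² = 3.09×10⁻² m².
Initially C₁ = ε₀A/d = 8.85×10⁻¹² × 3.09×10⁻² / 1.07×10⁻⁴ = 2.56×10⁻⁹ F.
U₁ = 1.49×10⁻³ J.
Battery connected ⇒ V is held fixed. C₂ = 1.58 C₁ and U = ½CV², so U₂/U₁ = C₂/C₁ = 1.58.
U₂ = 1.58 × 1.49×10⁻³ = 2.36×10⁻³ J.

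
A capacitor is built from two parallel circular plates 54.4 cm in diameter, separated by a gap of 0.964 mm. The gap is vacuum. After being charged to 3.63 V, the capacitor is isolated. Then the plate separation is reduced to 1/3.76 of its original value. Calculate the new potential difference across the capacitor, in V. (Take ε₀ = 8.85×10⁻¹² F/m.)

A = π(54.4/2 cm)² = 0.232 m².
Initially C₁ = ε₀A/d = 8.85×10⁻¹² × 0.232 / 9.64×10⁻⁴ = 2.13×10⁻⁹ F.
V₁ = 3.63 V.
Isolated ⇒ Q is held fixed. C₂ = 3.76 C₁ and V = Q/C, so V₂/V₁ = C₁/C₂ = 0.266.
V₂ = 0.266 × 3.63 = 0.965 V.

V ≈ 0.965 V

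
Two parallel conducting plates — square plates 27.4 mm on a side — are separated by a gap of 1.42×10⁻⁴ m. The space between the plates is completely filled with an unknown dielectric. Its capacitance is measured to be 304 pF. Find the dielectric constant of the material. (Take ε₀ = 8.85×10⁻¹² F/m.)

A = (27.4 mm)² = 7.51×10⁻⁴ m².
κ = Cd/(ε₀A) = 3.04×10⁻¹⁰ × 1.42×10⁻⁴ / (8.85×10⁻¹² × 7.51×10⁻⁴) = 6.50.

κ ≈ 6.50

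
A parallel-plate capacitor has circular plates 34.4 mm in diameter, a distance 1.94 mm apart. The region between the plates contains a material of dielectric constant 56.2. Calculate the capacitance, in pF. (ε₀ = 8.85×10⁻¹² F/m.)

A = π(34.4/2 mm)² = 9.29×10⁻⁴ m².
C = κε₀A/d = 56.2 × 8.85×10⁻¹² × 9.29×10⁻⁴ / 1.94×10⁻³ = 2.38×10⁻¹⁰ F.

C ≈ 238 pF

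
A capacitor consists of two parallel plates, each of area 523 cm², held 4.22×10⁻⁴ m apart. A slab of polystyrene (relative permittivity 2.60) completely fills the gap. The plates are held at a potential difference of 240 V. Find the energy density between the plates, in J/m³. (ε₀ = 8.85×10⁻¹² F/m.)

E = V/d = 240 / 4.22×10⁻⁴ = 5.69×10⁵ V/m.
u = ½κε₀E² = ½ × 2.60 × 8.85×10⁻¹² × (5.69×10⁵)² = 3.72 J/m³.

3.72 J/m³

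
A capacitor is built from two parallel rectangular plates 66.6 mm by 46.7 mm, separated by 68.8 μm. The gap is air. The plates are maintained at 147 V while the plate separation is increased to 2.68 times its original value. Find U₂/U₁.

Battery connected ⇒ V is held fixed.
C₂ = 0.373 C₁ and U = ½CV², so U₂/U₁ = C₂/C₁ = 0.373.

U₂/U₁ ≈ 0.373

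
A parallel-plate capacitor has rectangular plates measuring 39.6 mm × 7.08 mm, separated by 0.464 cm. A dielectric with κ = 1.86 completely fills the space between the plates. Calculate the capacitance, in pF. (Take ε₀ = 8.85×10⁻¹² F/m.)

A = 39.6 × 7.08 mm² = 2.80×10⁻⁴ m².
C = κε₀A/d = 1.86 × 8.85×10⁻¹² × 2.80×10⁻⁴ / 4.64×10⁻³ = 9.95×10⁻¹³ F.

0.995 pF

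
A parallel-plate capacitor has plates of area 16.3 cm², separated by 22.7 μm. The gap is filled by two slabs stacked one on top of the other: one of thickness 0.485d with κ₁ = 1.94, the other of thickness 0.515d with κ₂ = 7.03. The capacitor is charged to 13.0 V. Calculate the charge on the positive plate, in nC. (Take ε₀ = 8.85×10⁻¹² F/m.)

Q ≈ 25.6 nC

A = 16.3 cm² = 1.63×10⁻³ m².
Stacked slabs ⇒ two capacitors in series, each with the full plate area.
C₁ = κ₁ε₀A/d₁ = 1.94 × 8.85×10⁻¹² × 1.63×10⁻³ / 1.10×10⁻⁵ = 2.54×10⁻⁹ F.
C₂ = κ₂ε₀A/d₂ = 7.03 × 8.85×10⁻¹² × 1.63×10⁻³ / 1.17×10⁻⁵ = 8.67×10⁻⁹ F.
C = (1/C₁ + 1/C₂)⁻¹ = 1.97×10⁻⁹ F.
Q = CV = 1.97×10⁻⁹ × 13.0 = 2.56×10⁻⁸ C.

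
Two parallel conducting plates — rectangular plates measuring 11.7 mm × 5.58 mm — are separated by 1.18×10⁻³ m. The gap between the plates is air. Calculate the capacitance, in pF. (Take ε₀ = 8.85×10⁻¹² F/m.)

C ≈ 0.490 pF

A = 11.7 × 5.58 mm² = 6.53×10⁻⁵ m².
C = ε₀A/d = 8.85×10⁻¹² × 6.53×10⁻⁵ / 1.18×10⁻³ = 4.90×10⁻¹³ F.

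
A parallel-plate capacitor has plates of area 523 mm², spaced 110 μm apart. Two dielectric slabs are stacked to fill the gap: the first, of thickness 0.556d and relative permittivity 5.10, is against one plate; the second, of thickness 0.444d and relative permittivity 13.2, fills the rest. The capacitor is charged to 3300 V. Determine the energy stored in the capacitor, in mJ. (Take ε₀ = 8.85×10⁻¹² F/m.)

1.61 mJ

A = 523 mm² = 5.23×10⁻⁴ m².
Stacked slabs ⇒ two capacitors in series, each with the full plate area.
C₁ = κ₁ε₀A/d₁ = 5.10 × 8.85×10⁻¹² × 5.23×10⁻⁴ / 6.12×10⁻⁵ = 3.86×10⁻¹⁰ F.
C₂ = κ₂ε₀A/d₂ = 13.2 × 8.85×10⁻¹² × 5.23×10⁻⁴ / 4.88×10⁻⁵ = 1.25×10⁻⁹ F.
C = (1/C₁ + 1/C₂)⁻¹ = 2.95×10⁻¹⁰ F.
U = ½CV² = ½ × 2.95×10⁻¹⁰ × (3300)² = 1.61×10⁻³ J.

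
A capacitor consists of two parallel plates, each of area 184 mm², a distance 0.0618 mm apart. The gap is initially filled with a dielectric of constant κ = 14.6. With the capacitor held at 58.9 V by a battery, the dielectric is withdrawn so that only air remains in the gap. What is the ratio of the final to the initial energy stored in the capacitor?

U₂/U₁ ≈ 0.0685

Battery connected ⇒ V is held fixed.
C₂ = 0.0685 C₁ and U = ½CV², so U₂/U₁ = C₂/C₁ = 0.0685.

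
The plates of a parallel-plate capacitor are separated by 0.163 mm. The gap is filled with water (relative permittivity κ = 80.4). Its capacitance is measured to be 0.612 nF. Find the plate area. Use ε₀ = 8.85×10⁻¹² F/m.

A = Cd/(κε₀) = 6.12×10⁻¹⁰ × 1.63×10⁻⁴ / (80.4 × 8.85×10⁻¹²) = 1.40×10⁻⁴ m².

A ≈ 1.40 cm²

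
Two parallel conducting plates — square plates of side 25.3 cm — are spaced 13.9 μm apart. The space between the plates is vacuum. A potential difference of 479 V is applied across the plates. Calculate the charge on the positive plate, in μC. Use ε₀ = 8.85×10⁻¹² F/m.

Q ≈ 19.5 μC

A = (25.3 cm)² = 6.40×10⁻² m².
C = ε₀A/d = 8.85×10⁻¹² × 6.40×10⁻² / 1.39×10⁻⁵ = 4.08×10⁻⁸ F.
Q = CV = 4.08×10⁻⁸ × 479 = 1.95×10⁻⁵ C.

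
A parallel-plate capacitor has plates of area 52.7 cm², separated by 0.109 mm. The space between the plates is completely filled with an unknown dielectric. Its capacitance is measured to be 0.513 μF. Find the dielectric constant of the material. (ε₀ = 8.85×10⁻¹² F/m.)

A = 52.7 cm² = 5.27×10⁻³ m².
κ = Cd/(ε₀A) = 5.13×10⁻⁷ × 1.09×10⁻⁴ / (8.85×10⁻¹² × 5.27×10⁻³) = 1199.

κ ≈ 1199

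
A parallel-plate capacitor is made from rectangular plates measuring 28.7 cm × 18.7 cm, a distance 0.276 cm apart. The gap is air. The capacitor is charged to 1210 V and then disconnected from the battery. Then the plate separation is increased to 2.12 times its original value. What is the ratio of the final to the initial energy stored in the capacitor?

Isolated ⇒ Q is held fixed.
C₂ = 0.472 C₁ and U = Q²/(2C), so U₂/U₁ = C₁/C₂ = 2.12.

U₂/U₁ ≈ 2.12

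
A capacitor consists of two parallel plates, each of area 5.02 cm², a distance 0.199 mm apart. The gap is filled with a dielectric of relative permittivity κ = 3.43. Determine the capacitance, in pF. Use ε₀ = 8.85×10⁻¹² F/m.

C ≈ 76.6 pF

A = 5.02 cm² = 5.02×10⁻⁴ m².
C = κε₀A/d = 3.43 × 8.85×10⁻¹² × 5.02×10⁻⁴ / 1.99×10⁻⁴ = 7.66×10⁻¹¹ F.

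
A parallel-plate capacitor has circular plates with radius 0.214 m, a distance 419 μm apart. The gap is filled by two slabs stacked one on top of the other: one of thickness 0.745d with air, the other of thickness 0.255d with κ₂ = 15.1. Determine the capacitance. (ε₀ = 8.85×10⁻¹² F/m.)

A = π(0.214 m)² = 0.144 m².
Stacked slabs ⇒ two capacitors in series, each with the full plate area.
C₁ = κ₁ε₀A/d₁ = 1.00 × 8.85×10⁻¹² × 0.144 / 3.12×10⁻⁴ = 4.08×10⁻⁹ F.
C₂ = κ₂ε₀A/d₂ = 15.1 × 8.85×10⁻¹² × 0.144 / 1.07×10⁻⁴ = 1.80×10⁻⁷ F.
C = (1/C₁ + 1/C₂)⁻¹ = 3.99×10⁻⁹ F.

C ≈ 3.99 nF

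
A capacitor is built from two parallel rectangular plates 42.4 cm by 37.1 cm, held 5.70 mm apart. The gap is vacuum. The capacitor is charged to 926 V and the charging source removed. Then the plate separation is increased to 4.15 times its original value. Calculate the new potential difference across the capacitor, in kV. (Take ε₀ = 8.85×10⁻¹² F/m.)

V ≈ 3.84 kV

A = 42.4 × 37.1 cm² = 0.157 m².
Initially C₁ = ε₀A/d = 8.85×10⁻¹² × 0.157 / 5.70×10⁻³ = 2.44×10⁻¹⁰ F.
V₁ = 9.26×10² V.
Isolated ⇒ Q is held fixed. C₂ = 0.241 C₁ and V = Q/C, so V₂/V₁ = C₁/C₂ = 4.15.
V₂ = 4.15 × 9.26×10² = 3.84×10³ V.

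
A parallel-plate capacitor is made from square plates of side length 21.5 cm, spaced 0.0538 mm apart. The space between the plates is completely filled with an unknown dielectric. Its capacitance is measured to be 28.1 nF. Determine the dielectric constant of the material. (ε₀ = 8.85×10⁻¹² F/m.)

κ ≈ 3.70

A = (21.5 cm)² = 4.62×10⁻² m².
κ = Cd/(ε₀A) = 2.81×10⁻⁸ × 5.38×10⁻⁵ / (8.85×10⁻¹² × 4.62×10⁻²) = 3.70.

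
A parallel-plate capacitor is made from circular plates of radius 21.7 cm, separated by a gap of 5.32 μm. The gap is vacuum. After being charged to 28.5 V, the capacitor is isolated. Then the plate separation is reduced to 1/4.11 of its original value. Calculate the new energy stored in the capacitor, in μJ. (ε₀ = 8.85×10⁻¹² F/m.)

24.3 μJ

A = π(21.7 cm)² = 0.148 m².
Initially C₁ = ε₀A/d = 8.85×10⁻¹² × 0.148 / 5.32×10⁻⁶ = 2.46×10⁻⁷ F.
U₁ = 9.99×10⁻⁵ J.
Isolated ⇒ Q is held fixed. C₂ = 4.11 C₁ and U = Q²/(2C), so U₂/U₁ = C₁/C₂ = 0.243.
U₂ = 0.243 × 9.99×10⁻⁵ = 2.43×10⁻⁵ J.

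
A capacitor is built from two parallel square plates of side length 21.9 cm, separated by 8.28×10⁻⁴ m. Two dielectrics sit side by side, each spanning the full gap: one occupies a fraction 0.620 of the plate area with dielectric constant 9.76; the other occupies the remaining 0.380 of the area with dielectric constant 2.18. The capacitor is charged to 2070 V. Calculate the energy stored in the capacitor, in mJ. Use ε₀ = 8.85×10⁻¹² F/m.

U ≈ 7.56 mJ

A = (21.9 cm)² = 4.80×10⁻² m².
Side-by-side slabs ⇒ two capacitors in parallel, each spanning the full gap.
C₁ = κ₁ε₀A₁/d = 9.76 × 8.85×10⁻¹² × 2.97×10⁻² / 8.28×10⁻⁴ = 3.10×10⁻⁹ F.
C₂ = κ₂ε₀A₂/d = 2.18 × 8.85×10⁻¹² × 1.82×10⁻² / 8.28×10⁻⁴ = 4.25×10⁻¹⁰ F.
C = C₁ + C₂ = 3.53×10⁻⁹ F.
U = ½CV² = ½ × 3.53×10⁻⁹ × (2070)² = 7.56×10⁻³ J.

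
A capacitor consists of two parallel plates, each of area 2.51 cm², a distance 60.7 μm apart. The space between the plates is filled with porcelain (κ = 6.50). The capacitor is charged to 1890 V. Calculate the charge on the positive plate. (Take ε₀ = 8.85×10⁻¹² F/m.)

A = 2.51 cm² = 2.51×10⁻⁴ m².
C = κε₀A/d = 6.50 × 8.85×10⁻¹² × 2.51×10⁻⁴ / 6.07×10⁻⁵ = 2.38×10⁻¹⁰ F.
Q = CV = 2.38×10⁻¹⁰ × 1890 = 4.50×10⁻⁷ C.

Q ≈ 450 nC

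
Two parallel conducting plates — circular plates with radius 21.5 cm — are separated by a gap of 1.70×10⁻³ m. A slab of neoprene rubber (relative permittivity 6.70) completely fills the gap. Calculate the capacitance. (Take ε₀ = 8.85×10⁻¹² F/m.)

5.07 nF

A = π(21.5 cm)² = 0.145 m².
C = κε₀A/d = 6.70 × 8.85×10⁻¹² × 0.145 / 1.70×10⁻³ = 5.07×10⁻⁹ F.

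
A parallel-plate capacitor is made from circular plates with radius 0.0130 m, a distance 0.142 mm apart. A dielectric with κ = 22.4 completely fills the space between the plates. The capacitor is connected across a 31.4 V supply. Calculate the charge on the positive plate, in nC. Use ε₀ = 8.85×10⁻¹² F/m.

A = π(0.0130 m)² = 5.31×10⁻⁴ m².
C = κε₀A/d = 22.4 × 8.85×10⁻¹² × 5.31×10⁻⁴ / 1.42×10⁻⁴ = 7.41×10⁻¹⁰ F.
Q = CV = 7.41×10⁻¹⁰ × 31.4 = 2.33×10⁻⁸ C.

Q ≈ 23.3 nC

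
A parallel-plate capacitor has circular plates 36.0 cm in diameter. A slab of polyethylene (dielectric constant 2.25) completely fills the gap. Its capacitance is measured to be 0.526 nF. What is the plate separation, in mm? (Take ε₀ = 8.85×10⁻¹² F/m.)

3.85 mm

A = π(36.0/2 cm)² = 0.102 m².
d = κε₀A/C = 2.25 × 8.85×10⁻¹² × 0.102 / 5.26×10⁻¹⁰ = 3.85×10⁻³ m.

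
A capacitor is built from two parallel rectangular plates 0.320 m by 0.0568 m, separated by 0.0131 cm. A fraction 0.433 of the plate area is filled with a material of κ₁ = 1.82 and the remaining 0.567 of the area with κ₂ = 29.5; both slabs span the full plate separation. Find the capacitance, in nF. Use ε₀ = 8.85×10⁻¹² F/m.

21.5 nF

A = 0.320 × 0.0568 m² = 1.82×10⁻² m².
Side-by-side slabs ⇒ two capacitors in parallel, each spanning the full gap.
C₁ = κ₁ε₀A₁/d = 1.82 × 8.85×10⁻¹² × 7.87×10⁻³ / 1.31×10⁻⁴ = 9.68×10⁻¹⁰ F.
C₂ = κ₂ε₀A₂/d = 29.5 × 8.85×10⁻¹² × 1.03×10⁻² / 1.31×10⁻⁴ = 2.05×10⁻⁸ F.
C = C₁ + C₂ = 2.15×10⁻⁸ F.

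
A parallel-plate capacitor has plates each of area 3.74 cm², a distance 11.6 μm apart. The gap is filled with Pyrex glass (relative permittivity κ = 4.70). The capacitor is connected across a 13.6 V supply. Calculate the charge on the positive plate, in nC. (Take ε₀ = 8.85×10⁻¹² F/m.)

18.2 nC

A = 3.74 cm² = 3.74×10⁻⁴ m².
C = κε₀A/d = 4.70 × 8.85×10⁻¹² × 3.74×10⁻⁴ / 1.16×10⁻⁵ = 1.34×10⁻⁹ F.
Q = CV = 1.34×10⁻⁹ × 13.6 = 1.82×10⁻⁸ C.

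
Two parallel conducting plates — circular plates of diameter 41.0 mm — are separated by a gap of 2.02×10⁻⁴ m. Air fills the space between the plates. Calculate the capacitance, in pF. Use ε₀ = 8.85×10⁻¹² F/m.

57.8 pF

A = π(41.0/2 mm)² = 1.32×10⁻³ m².
C = ε₀A/d = 8.85×10⁻¹² × 1.32×10⁻³ / 2.02×10⁻⁴ = 5.78×10⁻¹¹ F.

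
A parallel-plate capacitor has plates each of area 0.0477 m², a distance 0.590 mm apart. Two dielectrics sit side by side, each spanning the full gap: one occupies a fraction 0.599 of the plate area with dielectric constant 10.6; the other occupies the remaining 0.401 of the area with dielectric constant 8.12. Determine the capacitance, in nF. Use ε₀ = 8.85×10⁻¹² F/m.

6.87 nF

Side-by-side slabs ⇒ two capacitors in parallel, each spanning the full gap.
C₁ = κ₁ε₀A₁/d = 10.6 × 8.85×10⁻¹² × 2.86×10⁻² / 5.90×10⁻⁴ = 4.54×10⁻⁹ F.
C₂ = κ₂ε₀A₂/d = 8.12 × 8.85×10⁻¹² × 1.91×10⁻² / 5.90×10⁻⁴ = 2.33×10⁻⁹ F.
C = C₁ + C₂ = 6.87×10⁻⁹ F.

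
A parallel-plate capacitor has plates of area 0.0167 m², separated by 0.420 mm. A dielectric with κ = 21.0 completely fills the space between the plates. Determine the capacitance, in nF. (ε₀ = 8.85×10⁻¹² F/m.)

C = κε₀A/d = 21.0 × 8.85×10⁻¹² × 1.67×10⁻² / 4.20×10⁻⁴ = 7.39×10⁻⁹ F.

C ≈ 7.39 nF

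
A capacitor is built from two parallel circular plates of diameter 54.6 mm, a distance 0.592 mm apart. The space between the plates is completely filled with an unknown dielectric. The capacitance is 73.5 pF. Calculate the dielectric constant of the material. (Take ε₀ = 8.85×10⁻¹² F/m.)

A = π(54.6/2 mm)² = 2.34×10⁻³ m².
κ = Cd/(ε₀A) = 7.35×10⁻¹¹ × 5.92×10⁻⁴ / (8.85×10⁻¹² × 2.34×10⁻³) = 2.10.

κ ≈ 2.10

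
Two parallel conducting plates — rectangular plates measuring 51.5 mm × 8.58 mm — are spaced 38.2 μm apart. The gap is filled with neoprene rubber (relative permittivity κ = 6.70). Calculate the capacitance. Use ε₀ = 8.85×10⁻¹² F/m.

C ≈ 0.686 nF

A = 51.5 × 8.58 mm² = 4.42×10⁻⁴ m².
C = κε₀A/d = 6.70 × 8.85×10⁻¹² × 4.42×10⁻⁴ / 3.82×10⁻⁵ = 6.86×10⁻¹⁰ F.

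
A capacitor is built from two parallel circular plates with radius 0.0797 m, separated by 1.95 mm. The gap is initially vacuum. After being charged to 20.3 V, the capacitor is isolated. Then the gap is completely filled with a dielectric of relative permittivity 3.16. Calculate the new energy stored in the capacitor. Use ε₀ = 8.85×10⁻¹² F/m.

A = π(0.0797 m)² = 2.00×10⁻² m².
Initially C₁ = ε₀A/d = 8.85×10⁻¹² × 2.00×10⁻² / 1.95×10⁻³ = 9.06×10⁻¹¹ F.
U₁ = 1.87×10⁻⁸ J.
Isolated ⇒ Q is held fixed. C₂ = 3.16 C₁ and U = Q²/(2C), so U₂/U₁ = C₁/C₂ = 0.316.
U₂ = 0.316 × 1.87×10⁻⁸ = 5.91×10⁻⁹ J.

U ≈ 5.91 nJ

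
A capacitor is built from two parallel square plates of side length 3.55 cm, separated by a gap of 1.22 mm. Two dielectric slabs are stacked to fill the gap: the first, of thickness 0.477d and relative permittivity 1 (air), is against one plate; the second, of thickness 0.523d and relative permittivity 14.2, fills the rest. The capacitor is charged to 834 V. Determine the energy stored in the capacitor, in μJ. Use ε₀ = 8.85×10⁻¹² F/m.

U ≈ 6.19 μJ

A = (3.55 cm)² = 1.26×10⁻³ m².
Stacked slabs ⇒ two capacitors in series, each with the full plate area.
C₁ = κ₁ε₀A/d₁ = 1.00 × 8.85×10⁻¹² × 1.26×10⁻³ / 5.82×10⁻⁴ = 1.92×10⁻¹¹ F.
C₂ = κ₂ε₀A/d₂ = 14.2 × 8.85×10⁻¹² × 1.26×10⁻³ / 6.38×10⁻⁴ = 2.48×10⁻¹⁰ F.
C = (1/C₁ + 1/C₂)⁻¹ = 1.78×10⁻¹¹ F.
U = ½CV² = ½ × 1.78×10⁻¹¹ × (834)² = 6.19×10⁻⁶ J.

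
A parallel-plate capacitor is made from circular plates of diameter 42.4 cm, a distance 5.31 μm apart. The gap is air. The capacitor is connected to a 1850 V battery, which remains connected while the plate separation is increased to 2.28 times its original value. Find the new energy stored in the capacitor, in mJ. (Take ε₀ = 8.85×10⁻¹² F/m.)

U ≈ 177 mJ

A = π(42.4/2 cm)² = 0.141 m².
Initially C₁ = ε₀A/d = 8.85×10⁻¹² × 0.141 / 5.31×10⁻⁶ = 2.35×10⁻⁷ F.
U₁ = 0.403 J.
Battery connected ⇒ V is held fixed. C₂ = 0.439 C₁ and U = ½CV², so U₂/U₁ = C₂/C₁ = 0.439.
U₂ = 0.439 × 0.403 = 0.177 J.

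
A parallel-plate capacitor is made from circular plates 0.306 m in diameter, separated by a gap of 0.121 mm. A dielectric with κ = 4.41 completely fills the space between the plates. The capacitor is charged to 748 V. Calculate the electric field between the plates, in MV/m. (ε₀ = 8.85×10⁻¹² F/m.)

E ≈ 6.18 MV/m

E = V/d = 748 / 1.21×10⁻⁴ = 6.18×10⁶ V/m.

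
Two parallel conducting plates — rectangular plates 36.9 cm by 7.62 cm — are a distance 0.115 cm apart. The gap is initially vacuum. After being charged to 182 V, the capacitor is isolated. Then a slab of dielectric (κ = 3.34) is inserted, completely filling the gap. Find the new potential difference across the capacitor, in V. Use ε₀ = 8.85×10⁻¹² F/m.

V ≈ 54.5 V

A = 36.9 × 7.62 cm² = 2.81×10⁻² m².
Initially C₁ = ε₀A/d = 8.85×10⁻¹² × 2.81×10⁻² / 1.15×10⁻³ = 2.16×10⁻¹⁰ F.
V₁ = 1.82×10² V.
Isolated ⇒ Q is held fixed. C₂ = 3.34 C₁ and V = Q/C, so V₂/V₁ = C₁/C₂ = 0.299.
V₂ = 0.299 × 1.82×10² = 54.5 V.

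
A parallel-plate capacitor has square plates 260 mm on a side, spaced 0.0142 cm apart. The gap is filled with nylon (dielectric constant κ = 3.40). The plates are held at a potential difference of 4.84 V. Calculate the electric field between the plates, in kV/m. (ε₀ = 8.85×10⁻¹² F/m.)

E ≈ 34.1 kV/m

E = V/d = 4.84 / 1.42×10⁻⁴ = 3.41×10⁴ V/m.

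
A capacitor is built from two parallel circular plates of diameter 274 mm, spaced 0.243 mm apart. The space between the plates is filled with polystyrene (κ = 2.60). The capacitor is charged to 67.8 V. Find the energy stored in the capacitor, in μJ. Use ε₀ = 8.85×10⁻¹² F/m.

A = π(274/2 mm)² = 5.90×10⁻² m².
C = κε₀A/d = 2.60 × 8.85×10⁻¹² × 5.90×10⁻² / 2.43×10⁻⁴ = 5.58×10⁻⁹ F.
U = ½CV² = ½ × 5.58×10⁻⁹ × (67.8)² = 1.28×10⁻⁵ J.

U ≈ 12.8 μJ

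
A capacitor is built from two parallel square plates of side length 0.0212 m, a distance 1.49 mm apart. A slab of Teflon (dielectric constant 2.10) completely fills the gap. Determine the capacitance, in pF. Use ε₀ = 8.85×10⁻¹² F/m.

C ≈ 5.61 pF

A = (0.0212 m)² = 4.49×10⁻⁴ m².
C = κε₀A/d = 2.10 × 8.85×10⁻¹² × 4.49×10⁻⁴ / 1.49×10⁻³ = 5.61×10⁻¹² F.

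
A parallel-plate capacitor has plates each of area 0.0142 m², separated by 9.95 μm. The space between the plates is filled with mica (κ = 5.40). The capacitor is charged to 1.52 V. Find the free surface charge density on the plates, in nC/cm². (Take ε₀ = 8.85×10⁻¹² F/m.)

σ ≈ 0.730 nC/cm²

C = κε₀A/d = 5.40 × 8.85×10⁻¹² × 1.42×10⁻² / 9.95×10⁻⁶ = 6.82×10⁻⁸ F.
σ = Q/A = CV/A = 6.82×10⁻⁸ × 1.52 / 1.42×10⁻² = 7.30×10⁻⁶ C/m².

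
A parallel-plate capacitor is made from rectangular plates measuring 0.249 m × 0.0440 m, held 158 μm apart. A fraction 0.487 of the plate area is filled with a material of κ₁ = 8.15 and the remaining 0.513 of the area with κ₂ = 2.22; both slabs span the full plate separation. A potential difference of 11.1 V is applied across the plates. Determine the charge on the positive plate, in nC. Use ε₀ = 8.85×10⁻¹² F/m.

34.8 nC

A = 0.249 × 0.0440 m² = 1.10×10⁻² m².
Side-by-side slabs ⇒ two capacitors in parallel, each spanning the full gap.
C₁ = κ₁ε₀A₁/d = 8.15 × 8.85×10⁻¹² × 5.34×10⁻³ / 1.58×10⁻⁴ = 2.44×10⁻⁹ F.
C₂ = κ₂ε₀A₂/d = 2.22 × 8.85×10⁻¹² × 5.62×10⁻³ / 1.58×10⁻⁴ = 6.99×10⁻¹⁰ F.
C = C₁ + C₂ = 3.13×10⁻⁹ F.
Q = CV = 3.13×10⁻⁹ × 11.1 = 3.48×10⁻⁸ C.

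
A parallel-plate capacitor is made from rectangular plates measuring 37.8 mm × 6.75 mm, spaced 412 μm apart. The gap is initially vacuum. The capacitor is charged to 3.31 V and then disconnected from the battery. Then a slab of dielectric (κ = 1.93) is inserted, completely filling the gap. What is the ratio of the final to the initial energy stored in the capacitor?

Isolated ⇒ Q is held fixed.
C₂ = 1.93 C₁ and U = Q²/(2C), so U₂/U₁ = C₁/C₂ = 0.518.

U₂/U₁ ≈ 0.518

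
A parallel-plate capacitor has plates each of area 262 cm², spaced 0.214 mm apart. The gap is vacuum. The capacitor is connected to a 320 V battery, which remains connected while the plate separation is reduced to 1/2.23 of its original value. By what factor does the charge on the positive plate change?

Battery connected ⇒ V is held fixed.
C₂ = 2.23 C₁ and Q = CV, so Q₂/Q₁ = C₂/C₁ = 2.23.

2.23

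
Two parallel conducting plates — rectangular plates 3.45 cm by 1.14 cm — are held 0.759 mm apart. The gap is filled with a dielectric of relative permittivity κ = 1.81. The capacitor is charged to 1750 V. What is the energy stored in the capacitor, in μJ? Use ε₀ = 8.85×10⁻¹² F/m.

A = 3.45 × 1.14 cm² = 3.93×10⁻⁴ m².
C = κε₀A/d = 1.81 × 8.85×10⁻¹² × 3.93×10⁻⁴ / 7.59×10⁻⁴ = 8.30×10⁻¹² F.
U = ½CV² = ½ × 8.30×10⁻¹² × (1750)² = 1.27×10⁻⁵ J.

U ≈ 12.7 μJ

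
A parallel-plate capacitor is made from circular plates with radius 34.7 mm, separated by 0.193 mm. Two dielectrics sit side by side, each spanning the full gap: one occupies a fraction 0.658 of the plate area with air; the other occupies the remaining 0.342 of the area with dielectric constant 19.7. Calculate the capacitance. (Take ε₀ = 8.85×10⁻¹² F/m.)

1.28 nF

A = π(34.7 mm)² = 3.78×10⁻³ m².
Side-by-side slabs ⇒ two capacitors in parallel, each spanning the full gap.
C₁ = κ₁ε₀A₁/d = 1.00 × 8.85×10⁻¹² × 2.49×10⁻³ / 1.93×10⁻⁴ = 1.14×10⁻¹⁰ F.
C₂ = κ₂ε₀A₂/d = 19.7 × 8.85×10⁻¹² × 1.29×10⁻³ / 1.93×10⁻⁴ = 1.17×10⁻⁹ F.
C = C₁ + C₂ = 1.28×10⁻⁹ F.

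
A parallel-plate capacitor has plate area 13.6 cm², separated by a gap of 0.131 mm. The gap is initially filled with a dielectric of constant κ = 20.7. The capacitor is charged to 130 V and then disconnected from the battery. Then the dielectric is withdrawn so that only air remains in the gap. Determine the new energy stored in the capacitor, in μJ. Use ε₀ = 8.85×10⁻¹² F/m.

333 μJ

A = 13.6 cm² = 1.36×10⁻³ m².
Initially C₁ = κε₀A/d = 20.7 × 8.85×10⁻¹² × 1.36×10⁻³ / 1.31×10⁻⁴ = 1.90×10⁻⁹ F.
U₁ = 1.61×10⁻⁵ J.
Isolated ⇒ Q is held fixed. C₂ = 0.0483 C₁ and U = Q²/(2C), so U₂/U₁ = C₁/C₂ = 20.7.
U₂ = 20.7 × 1.61×10⁻⁵ = 3.33×10⁻⁴ J.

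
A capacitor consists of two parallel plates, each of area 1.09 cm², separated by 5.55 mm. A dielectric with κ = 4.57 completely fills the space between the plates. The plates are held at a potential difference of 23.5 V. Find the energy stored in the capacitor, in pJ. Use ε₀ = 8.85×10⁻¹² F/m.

219 pJ

A = 1.09 cm² = 1.09×10⁻⁴ m².
C = κε₀A/d = 4.57 × 8.85×10⁻¹² × 1.09×10⁻⁴ / 5.55×10⁻³ = 7.94×10⁻¹³ F.
U = ½CV² = ½ × 7.94×10⁻¹³ × (23.5)² = 2.19×10⁻¹⁰ J.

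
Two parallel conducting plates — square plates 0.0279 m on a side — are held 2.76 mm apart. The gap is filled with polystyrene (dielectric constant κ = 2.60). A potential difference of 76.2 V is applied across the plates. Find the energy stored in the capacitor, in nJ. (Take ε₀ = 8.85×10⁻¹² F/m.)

U ≈ 18.8 nJ

A = (0.0279 m)² = 7.78×10⁻⁴ m².
C = κε₀A/d = 2.60 × 8.85×10⁻¹² × 7.78×10⁻⁴ / 2.76×10⁻³ = 6.49×10⁻¹² F.
U = ½CV² = ½ × 6.49×10⁻¹² × (76.2)² = 1.88×10⁻⁸ J.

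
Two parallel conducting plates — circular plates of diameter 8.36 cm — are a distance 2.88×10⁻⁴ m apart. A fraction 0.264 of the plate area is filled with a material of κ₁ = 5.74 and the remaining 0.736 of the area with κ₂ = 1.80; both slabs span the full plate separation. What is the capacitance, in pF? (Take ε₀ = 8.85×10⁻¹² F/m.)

479 pF

A = π(8.36/2 cm)² = 5.49×10⁻³ m².
Side-by-side slabs ⇒ two capacitors in parallel, each spanning the full gap.
C₁ = κ₁ε₀A₁/d = 5.74 × 8.85×10⁻¹² × 1.45×10⁻³ / 2.88×10⁻⁴ = 2.56×10⁻¹⁰ F.
C₂ = κ₂ε₀A₂/d = 1.80 × 8.85×10⁻¹² × 4.04×10⁻³ / 2.88×10⁻⁴ = 2.23×10⁻¹⁰ F.
C = C₁ + C₂ = 4.79×10⁻¹⁰ F.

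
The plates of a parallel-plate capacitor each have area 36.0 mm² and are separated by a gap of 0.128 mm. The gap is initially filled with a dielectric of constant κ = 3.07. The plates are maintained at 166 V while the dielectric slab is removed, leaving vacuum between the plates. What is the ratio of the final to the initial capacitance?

0.326

C = κε₀A/d scales with κ, so C₂/C₁ = 1/κ = 1/3.07 = 0.326.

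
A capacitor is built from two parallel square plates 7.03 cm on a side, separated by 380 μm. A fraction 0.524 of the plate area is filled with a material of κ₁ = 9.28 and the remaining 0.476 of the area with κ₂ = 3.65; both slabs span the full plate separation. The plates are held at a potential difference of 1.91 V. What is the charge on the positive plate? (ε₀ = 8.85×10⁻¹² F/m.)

A = (7.03 cm)² = 4.94×10⁻³ m².
Side-by-side slabs ⇒ two capacitors in parallel, each spanning the full gap.
C₁ = κ₁ε₀A₁/d = 9.28 × 8.85×10⁻¹² × 2.59×10⁻³ / 3.80×10⁻⁴ = 5.60×10⁻¹⁰ F.
C₂ = κ₂ε₀A₂/d = 3.65 × 8.85×10⁻¹² × 2.35×10⁻³ / 3.80×10⁻⁴ = 2.00×10⁻¹⁰ F.
C = C₁ + C₂ = 7.60×10⁻¹⁰ F.
Q = CV = 7.60×10⁻¹⁰ × 1.91 = 1.45×10⁻⁹ C.

1.45 nC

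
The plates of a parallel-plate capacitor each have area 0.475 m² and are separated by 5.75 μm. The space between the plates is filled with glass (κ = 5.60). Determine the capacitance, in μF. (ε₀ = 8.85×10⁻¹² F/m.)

C ≈ 4.09 μF

C = κε₀A/d = 5.60 × 8.85×10⁻¹² × 0.475 / 5.75×10⁻⁶ = 4.09×10⁻⁶ F.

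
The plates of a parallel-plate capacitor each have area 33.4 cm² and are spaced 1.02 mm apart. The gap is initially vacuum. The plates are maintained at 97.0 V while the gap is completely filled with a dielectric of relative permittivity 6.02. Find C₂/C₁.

C = κε₀A/d scales with κ, so C₂/C₁ = κ = 6.02.

C₂/C₁ ≈ 6.02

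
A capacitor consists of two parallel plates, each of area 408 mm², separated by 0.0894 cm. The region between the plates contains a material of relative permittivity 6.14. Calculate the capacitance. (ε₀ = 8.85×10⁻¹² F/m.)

C ≈ 24.8 pF

A = 408 mm² = 4.08×10⁻⁴ m².
C = κε₀A/d = 6.14 × 8.85×10⁻¹² × 4.08×10⁻⁴ / 8.94×10⁻⁴ = 2.48×10⁻¹¹ F.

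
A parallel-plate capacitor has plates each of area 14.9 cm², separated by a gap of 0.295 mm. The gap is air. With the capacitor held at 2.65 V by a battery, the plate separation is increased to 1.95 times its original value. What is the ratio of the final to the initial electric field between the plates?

Battery connected ⇒ V is held fixed.
E = V/d, so E₂/E₁ = d₁/d₂ = 0.513.

0.513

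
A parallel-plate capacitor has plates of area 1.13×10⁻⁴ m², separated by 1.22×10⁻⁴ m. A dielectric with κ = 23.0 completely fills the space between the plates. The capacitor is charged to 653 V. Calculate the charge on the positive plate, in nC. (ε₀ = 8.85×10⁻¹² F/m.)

Q ≈ 123 nC

C = κε₀A/d = 23.0 × 8.85×10⁻¹² × 1.13×10⁻⁴ / 1.22×10⁻⁴ = 1.89×10⁻¹⁰ F.
Q = CV = 1.89×10⁻¹⁰ × 653 = 1.23×10⁻⁷ C.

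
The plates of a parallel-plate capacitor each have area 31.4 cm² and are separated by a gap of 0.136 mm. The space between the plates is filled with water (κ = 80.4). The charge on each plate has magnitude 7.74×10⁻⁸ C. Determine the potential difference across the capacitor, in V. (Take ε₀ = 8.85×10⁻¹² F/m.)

V ≈ 4.71 V

A = 31.4 cm² = 3.14×10⁻³ m².
C = κε₀A/d = 80.4 × 8.85×10⁻¹² × 3.14×10⁻³ / 1.36×10⁻⁴ = 1.64×10⁻⁸ F.
V = Q/C = 7.74×10⁻⁸ / 1.64×10⁻⁸ = 4.71 V.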